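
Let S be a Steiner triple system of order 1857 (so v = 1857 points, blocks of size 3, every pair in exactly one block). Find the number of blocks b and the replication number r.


An STS(v) is a 2-(v, 3, 1) BIBD: block size k = 3, λ = 1.
Replication: r(k − 1) = λ(v − 1) ⇒ r·2 = 1857 − 1 = 1856 ⇒ r = 928.
Block count: bk = vr ⇒ b·3 = 1857·928 = 1723296 ⇒ b = 574432.
(Check via b = v(v − 1)/6 = 1857·1856/6 = 3446592/6 = 574432.)

r = 928, b = 574432.


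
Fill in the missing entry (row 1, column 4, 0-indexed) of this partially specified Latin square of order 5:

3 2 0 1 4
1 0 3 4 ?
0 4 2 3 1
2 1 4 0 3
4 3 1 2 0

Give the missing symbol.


Row 1 contains symbols [0, 1, 3, 4] — missing [2].
Column 4 contains symbols [0, 1, 3, 4] — missing [2].
The missing symbol must appear in both missing sets; intersection = [2].
Therefore the hidden value is 2.

Missing value = 2.


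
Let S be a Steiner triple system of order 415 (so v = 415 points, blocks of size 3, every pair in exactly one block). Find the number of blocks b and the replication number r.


An STS(v) is a 2-(v, 3, 1) BIBD: block size k = 3, λ = 1.
Replication: r(k − 1) = λ(v − 1) ⇒ r·2 = 415 − 1 = 414 ⇒ r = 207.
Block count: bk = vr ⇒ b·3 = 415·207 = 85905 ⇒ b = 28635.

r = 207, b = 28635.


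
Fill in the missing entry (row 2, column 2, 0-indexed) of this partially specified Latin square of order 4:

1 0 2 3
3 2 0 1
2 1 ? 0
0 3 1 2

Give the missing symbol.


Row 2 contains symbols [0, 1, 2] — missing [3].
Column 2 contains symbols [0, 1, 2] — missing [3].
The missing symbol must appear in both missing sets; intersection = [3].
Therefore the hidden value is 3.

Missing value = 3.


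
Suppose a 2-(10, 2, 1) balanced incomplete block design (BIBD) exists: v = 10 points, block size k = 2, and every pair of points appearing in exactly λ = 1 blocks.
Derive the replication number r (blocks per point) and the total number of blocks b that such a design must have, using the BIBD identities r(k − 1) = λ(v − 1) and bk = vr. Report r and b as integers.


Any 2-(v, k, λ) BIBD satisfies two necessary conditions:
  (i)  Each point sits in r blocks, and counting incidences through any fixed point gives r(k − 1) = λ(v − 1), so r = λ(v − 1)/(k − 1).
  (ii) Total incidences bk = vr, so b = vr/k.
Step 1: r = λ(v − 1)/(k − 1) = 1·(10 − 1)/(2 − 1) = 1·9/1 = 9/1 = 9.
Step 2: b = vr/k = 10·9/2 = 90/2 = 45.
Check integrality: r = 9 ∈ Z ✓, b = 45 ∈ Z ✓.
(These identities are necessary conditions: they determine r and b for any design with these parameters, but do not by themselves prove that one exists.)

r = 9, b = 45.


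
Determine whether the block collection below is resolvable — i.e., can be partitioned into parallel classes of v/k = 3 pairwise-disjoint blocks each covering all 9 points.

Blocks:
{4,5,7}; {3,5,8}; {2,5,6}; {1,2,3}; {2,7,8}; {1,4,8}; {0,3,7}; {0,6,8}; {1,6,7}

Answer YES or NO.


v = 9, block size k = 3, number of blocks = 9.
For resolvability, blocks must partition into parallel classes of size v/k = 3.
Total blocks must therefore be a multiple of 3: 9 = 3·3 + 0 ⇒ divisible ✓.
Consider block {3,5,8}. The only other block(s) in the collection disjoint from it are {1,6,7} — just 1 block(s). Any parallel class containing {3,5,8} would need 2 other blocks each disjoint from it, so no parallel class of size 3 can contain {3,5,8}.
Since every block must belong to some parallel class in a resolution, the collection cannot be partitioned into parallel classes.
Resolvable? NO.

NO


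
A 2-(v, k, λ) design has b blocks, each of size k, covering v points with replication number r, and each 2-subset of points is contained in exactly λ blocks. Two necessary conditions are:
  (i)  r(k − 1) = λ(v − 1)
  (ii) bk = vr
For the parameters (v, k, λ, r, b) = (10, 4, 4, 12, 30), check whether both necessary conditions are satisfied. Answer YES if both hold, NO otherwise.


Condition (i): r(k − 1) = 12·3 = 36; λ(v − 1) = 4·9 = 36. Match? YES.
Condition (ii): bk = 30·4 = 120; vr = 10·12 = 120. Match? YES.
Both conditions hold? YES.

YES


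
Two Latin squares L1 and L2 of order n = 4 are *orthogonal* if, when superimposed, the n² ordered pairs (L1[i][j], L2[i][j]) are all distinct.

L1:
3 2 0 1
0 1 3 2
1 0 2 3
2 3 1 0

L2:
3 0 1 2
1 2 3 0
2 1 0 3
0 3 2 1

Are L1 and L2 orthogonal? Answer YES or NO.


Form the n² = 16 superimposed pairs (L1[i][j], L2[i][j]), row by row (rows and columns indexed from 0):
row 0: (3,3) (2,0) (0,1) (1,2)
row 1: (0,1) (1,2) (3,3) (2,0)
row 2: (1,2) (0,1) (2,0) (3,3)
row 3: (2,0) (3,3) (1,2) (0,1)
Orthogonality requires all 16 pairs distinct.
But the pair (0,1) repeats: cell (0,2) has L1 = 0, L2 = 1, and cell (1,0) has L1 = 0, L2 = 1.
A repeated pair means some other pair never occurs (only 4 distinct pairs out of 16), so the squares are not orthogonal.
Conclusion: NO.

NO


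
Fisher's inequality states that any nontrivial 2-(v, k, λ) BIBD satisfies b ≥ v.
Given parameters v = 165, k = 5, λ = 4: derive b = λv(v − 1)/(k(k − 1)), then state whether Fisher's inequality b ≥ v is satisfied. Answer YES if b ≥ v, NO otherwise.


b = λv(v − 1)/(k(k − 1)) = 4·165·164/(5·4) = 108240/20 = 5412.
Compare with v = 165: b ≥ v, so Fisher's inequality holds.

YES


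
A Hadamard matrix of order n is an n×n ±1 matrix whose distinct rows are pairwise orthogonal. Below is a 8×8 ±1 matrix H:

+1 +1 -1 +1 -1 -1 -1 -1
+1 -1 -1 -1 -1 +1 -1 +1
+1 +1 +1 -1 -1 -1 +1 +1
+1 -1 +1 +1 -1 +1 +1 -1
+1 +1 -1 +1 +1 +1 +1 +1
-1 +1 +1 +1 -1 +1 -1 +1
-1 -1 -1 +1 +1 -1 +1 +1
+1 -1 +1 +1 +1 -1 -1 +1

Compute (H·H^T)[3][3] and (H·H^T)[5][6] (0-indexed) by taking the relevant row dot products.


Row 3 of H: [1, -1, 1, 1, -1, 1, 1, -1].
Row 5 of H: [-1, 1, 1, 1, -1, 1, -1, 1].
Row 6 of H: [-1, -1, -1, 1, 1, -1, 1, 1].
(H·H^T)[3][3] = Σ_j H[3][j]·H[3][j] = (1)² + (-1)² + (1)² + (1)² + (-1)² + (1)² + (1)² + (-1)² = 1 + 1 + 1 + 1 + 1 + 1 + 1 + 1 = 8.
(H·H^T)[5][6] = Σ_j H[5][j]·H[6][j] = (-1)·(-1) + (1)·(-1) + (1)·(-1) + (1)·(1) + (-1)·(1) + (1)·(-1) + (-1)·(1) + (1)·(1) = 1 + -1 + -1 + 1 + -1 + -1 + -1 + 1 = -2.
Rows 5 and 6 are not orthogonal (dot product = -2 ≠ 0), so H is not a Hadamard matrix.

(3,3) entry = 8; (5,6) entry = -2.


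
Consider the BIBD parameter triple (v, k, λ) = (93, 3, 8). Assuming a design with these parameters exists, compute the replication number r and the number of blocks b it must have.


Any 2-(v, k, λ) BIBD satisfies two necessary conditions:
  (i)  Each point sits in r blocks, and counting incidences through any fixed point gives r(k − 1) = λ(v − 1), so r = λ(v − 1)/(k − 1).
  (ii) Total incidences bk = vr, so b = vr/k.
Step 1: r = λ(v − 1)/(k − 1) = 8·(93 − 1)/(3 − 1) = 8·92/2 = 736/2 = 368.
Step 2: b = vr/k = 93·368/3 = 34224/3 = 11408.
Check integrality: r = 368 ∈ Z ✓, b = 11408 ∈ Z ✓.
(These identities are necessary conditions: they determine r and b for any design with these parameters, but do not by themselves prove that one exists.)

r = 368, b = 11408.


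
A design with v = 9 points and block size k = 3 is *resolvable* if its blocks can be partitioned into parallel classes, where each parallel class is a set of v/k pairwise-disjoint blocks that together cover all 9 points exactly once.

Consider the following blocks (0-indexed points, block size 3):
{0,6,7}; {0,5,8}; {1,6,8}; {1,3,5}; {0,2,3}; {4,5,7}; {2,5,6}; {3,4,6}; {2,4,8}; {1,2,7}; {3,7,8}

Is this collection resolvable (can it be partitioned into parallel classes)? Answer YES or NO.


v = 9, block size k = 3, number of blocks = 11.
For resolvability, blocks must partition into parallel classes of size v/k = 3.
Total blocks must therefore be a multiple of 3: 11 = 3·3 + 2 ⇒ not divisible ✗.
Resolvable? NO.

NO


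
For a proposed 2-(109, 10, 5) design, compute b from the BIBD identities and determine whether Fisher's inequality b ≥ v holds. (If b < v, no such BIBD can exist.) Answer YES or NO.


b = λv(v − 1)/(k(k − 1)) = 5·109·108/(10·9) = 58860/90 = 654.
Compare with v = 109: b ≥ v, so Fisher's inequality holds.

YES


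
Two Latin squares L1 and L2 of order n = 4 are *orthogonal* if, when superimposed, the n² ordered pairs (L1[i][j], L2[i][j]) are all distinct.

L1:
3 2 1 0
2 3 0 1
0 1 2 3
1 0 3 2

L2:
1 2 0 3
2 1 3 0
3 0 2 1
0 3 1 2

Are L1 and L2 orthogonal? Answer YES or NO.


Form the n² = 16 superimposed pairs (L1[i][j], L2[i][j]), row by row (rows and columns indexed from 0):
row 0: (3,1) (2,2) (1,0) (0,3)
row 1: (2,2) (3,1) (0,3) (1,0)
row 2: (0,3) (1,0) (2,2) (3,1)
row 3: (1,0) (0,3) (3,1) (2,2)
Orthogonality requires all 16 pairs distinct.
But the pair (2,2) repeats: cell (0,1) has L1 = 2, L2 = 2, and cell (1,0) has L1 = 2, L2 = 2.
A repeated pair means some other pair never occurs (only 4 distinct pairs out of 16), so the squares are not orthogonal.
Conclusion: NO.

NO


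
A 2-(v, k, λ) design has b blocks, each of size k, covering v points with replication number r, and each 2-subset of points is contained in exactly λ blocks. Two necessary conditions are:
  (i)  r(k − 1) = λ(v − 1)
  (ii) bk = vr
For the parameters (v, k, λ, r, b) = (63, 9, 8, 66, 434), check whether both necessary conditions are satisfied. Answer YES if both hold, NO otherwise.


Condition (i): r(k − 1) = 66·8 = 528; λ(v − 1) = 8·62 = 496. Match? NO.
Condition (ii): bk = 434·9 = 3906; vr = 63·66 = 4158. Match? NO.
Both conditions hold? NO.

NO


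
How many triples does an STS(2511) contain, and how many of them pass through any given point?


An STS(v) is a 2-(v, 3, 1) BIBD: block size k = 3, λ = 1.
Replication: r(k − 1) = λ(v − 1) ⇒ r·2 = 2511 − 1 = 2510 ⇒ r = 1255.
Block count: b = v(v − 1)/6 = 2511·2510/6 = 6302610/6 = 1050435.
(Check via bk = vr: 1050435·3 = 3151305 = 2511·1255 = 3151305 ✓.)

r = 1255, b = 1050435.


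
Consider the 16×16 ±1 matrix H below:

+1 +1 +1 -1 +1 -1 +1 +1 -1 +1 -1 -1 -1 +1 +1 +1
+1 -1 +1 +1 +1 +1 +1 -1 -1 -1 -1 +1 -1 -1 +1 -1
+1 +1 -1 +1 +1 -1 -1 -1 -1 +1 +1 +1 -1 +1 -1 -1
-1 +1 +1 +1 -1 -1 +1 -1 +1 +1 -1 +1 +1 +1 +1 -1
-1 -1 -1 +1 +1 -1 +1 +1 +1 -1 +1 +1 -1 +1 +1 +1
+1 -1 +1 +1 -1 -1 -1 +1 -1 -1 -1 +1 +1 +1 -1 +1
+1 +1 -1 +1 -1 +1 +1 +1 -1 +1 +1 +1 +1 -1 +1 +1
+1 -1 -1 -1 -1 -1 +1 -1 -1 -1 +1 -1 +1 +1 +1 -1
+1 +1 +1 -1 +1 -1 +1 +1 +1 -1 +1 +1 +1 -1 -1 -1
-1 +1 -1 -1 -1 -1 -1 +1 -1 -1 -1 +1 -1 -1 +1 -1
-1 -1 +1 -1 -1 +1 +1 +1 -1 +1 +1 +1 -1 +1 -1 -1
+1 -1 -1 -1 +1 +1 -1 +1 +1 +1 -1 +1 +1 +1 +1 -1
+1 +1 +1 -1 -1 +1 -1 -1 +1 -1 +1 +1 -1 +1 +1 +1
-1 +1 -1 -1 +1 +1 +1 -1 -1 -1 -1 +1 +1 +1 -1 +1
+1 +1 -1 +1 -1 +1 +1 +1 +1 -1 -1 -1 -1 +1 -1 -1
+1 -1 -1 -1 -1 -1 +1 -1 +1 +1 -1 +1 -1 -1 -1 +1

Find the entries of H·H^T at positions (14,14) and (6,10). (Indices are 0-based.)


Row 6 of H: [1, 1, -1, 1, -1, 1, 1, 1, -1, 1, 1, 1, 1, -1, 1, 1].
Row 10 of H: [-1, -1, 1, -1, -1, 1, 1, 1, -1, 1, 1, 1, -1, 1, -1, -1].
Row 14 of H: [1, 1, -1, 1, -1, 1, 1, 1, 1, -1, -1, -1, -1, 1, -1, -1].
(H·H^T)[14][14] = Σ_j H[14][j]·H[14][j] = (1)² + (1)² + (-1)² + (1)² + (-1)² + (1)² + (1)² + (1)² + (1)² + (-1)² + (-1)² + (-1)² + (-1)² + (1)² + (-1)² + (-1)² = 1 + 1 + 1 + 1 + 1 + 1 + 1 + 1 + 1 + 1 + 1 + 1 + 1 + 1 + 1 + 1 = 16.
(H·H^T)[6][10] = Σ_j H[6][j]·H[10][j] = (1)·(-1) + (1)·(-1) + (-1)·(1) + (1)·(-1) + (-1)·(-1) + (1)·(1) + (1)·(1) + (1)·(1) + (-1)·(-1) + (1)·(1) + (1)·(1) + (1)·(1) + (1)·(-1) + (-1)·(1) + (1)·(-1) + (1)·(-1) = -1 + -1 + -1 + -1 + 1 + 1 + 1 + 1 + 1 + 1 + 1 + 1 + -1 + -1 + -1 + -1 = 0.
So rows 6 and 10 are orthogonal; the diagonal entry equals n = 16.

(14,14) entry = 16; (6,10) entry = 0.


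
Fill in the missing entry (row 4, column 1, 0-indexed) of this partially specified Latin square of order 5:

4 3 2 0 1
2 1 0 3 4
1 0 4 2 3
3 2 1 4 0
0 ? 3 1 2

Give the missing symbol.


Row 4 contains symbols [0, 1, 2, 3] — missing [4].
Column 1 contains symbols [0, 1, 2, 3] — missing [4].
The missing symbol must appear in both missing sets; intersection = [4].
Therefore the hidden value is 4.

Missing value = 4.


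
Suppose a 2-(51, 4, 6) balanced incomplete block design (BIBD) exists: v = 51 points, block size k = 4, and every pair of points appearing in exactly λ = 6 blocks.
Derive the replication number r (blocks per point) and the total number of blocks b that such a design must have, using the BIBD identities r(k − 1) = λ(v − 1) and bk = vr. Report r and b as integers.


Any 2-(v, k, λ) BIBD satisfies two necessary conditions:
  (i)  Each point sits in r blocks, and counting incidences through any fixed point gives r(k − 1) = λ(v − 1), so r = λ(v − 1)/(k − 1).
  (ii) Total incidences bk = vr, so b = vr/k.
Step 1: r = λ(v − 1)/(k − 1) = 6·(51 − 1)/(4 − 1) = 6·50/3 = 300/3 = 100.
Step 2: b = vr/k = 51·100/4 = 5100/4 = 1275.
Check integrality: r = 100 ∈ Z ✓, b = 1275 ∈ Z ✓.
(These identities are necessary conditions: they determine r and b for any design with these parameters, but do not by themselves prove that one exists.)

r = 100, b = 1275.


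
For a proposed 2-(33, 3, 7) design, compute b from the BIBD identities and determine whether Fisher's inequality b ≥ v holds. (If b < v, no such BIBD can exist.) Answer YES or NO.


r = λ(v − 1)/(k − 1) = 7·32/2 = 112.
b = vr/k = 33·112/3 = 1232.
Fisher's inequality: b ≥ v ⇔ 1232 ≥ 33? YES.

YES


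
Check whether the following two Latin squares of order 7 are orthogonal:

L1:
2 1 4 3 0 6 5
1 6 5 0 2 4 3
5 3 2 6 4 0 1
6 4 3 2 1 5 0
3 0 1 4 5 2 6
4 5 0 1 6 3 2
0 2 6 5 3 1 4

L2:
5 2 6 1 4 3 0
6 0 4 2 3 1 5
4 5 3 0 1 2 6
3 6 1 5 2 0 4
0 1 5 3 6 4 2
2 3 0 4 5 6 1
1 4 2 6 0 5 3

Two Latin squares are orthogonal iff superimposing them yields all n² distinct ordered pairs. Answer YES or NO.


Form the n² = 49 superimposed pairs (L1[i][j], L2[i][j]), row by row (rows and columns indexed from 0):
row 0: (2,5) (1,2) (4,6) (3,1) (0,4) (6,3) (5,0)
row 1: (1,6) (6,0) (5,4) (0,2) (2,3) (4,1) (3,5)
row 2: (5,4) (3,5) (2,3) (6,0) (4,1) (0,2) (1,6)
row 3: (6,3) (4,6) (3,1) (2,5) (1,2) (5,0) (0,4)
row 4: (3,0) (0,1) (1,5) (4,3) (5,6) (2,4) (6,2)
row 5: (4,2) (5,3) (0,0) (1,4) (6,5) (3,6) (2,1)
row 6: (0,1) (2,4) (6,2) (5,6) (3,0) (1,5) (4,3)
Orthogonality requires all 49 pairs distinct.
But the pair (5,4) repeats: cell (1,2) has L1 = 5, L2 = 4, and cell (2,0) has L1 = 5, L2 = 4.
A repeated pair means some other pair never occurs (only 28 distinct pairs out of 49), so the squares are not orthogonal.
Conclusion: NO.

NO


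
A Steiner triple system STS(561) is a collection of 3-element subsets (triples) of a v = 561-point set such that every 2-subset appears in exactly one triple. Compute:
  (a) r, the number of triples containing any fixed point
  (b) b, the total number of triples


An STS(v) is a 2-(v, 3, 1) BIBD: block size k = 3, λ = 1.
Replication: r(k − 1) = λ(v − 1) ⇒ r·2 = 561 − 1 = 560 ⇒ r = 280.
Block count: bk = vr ⇒ b·3 = 561·280 = 157080 ⇒ b = 52360.
(Check via b = v(v − 1)/6 = 561·560/6 = 314160/6 = 52360.)

r = 280, b = 52360.


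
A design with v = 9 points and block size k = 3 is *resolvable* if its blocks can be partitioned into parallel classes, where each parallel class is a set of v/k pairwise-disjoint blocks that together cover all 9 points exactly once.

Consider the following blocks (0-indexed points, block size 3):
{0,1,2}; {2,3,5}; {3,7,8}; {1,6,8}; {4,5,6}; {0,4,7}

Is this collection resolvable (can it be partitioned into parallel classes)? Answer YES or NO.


v = 9, block size k = 3, number of blocks = 6.
For resolvability, blocks must partition into parallel classes of size v/k = 3.
Total blocks must therefore be a multiple of 3: 6 = 3·2 + 0 ⇒ divisible ✓.
Greedy packing gives 2 candidate class(es). Each should be a full parallel class (size 3, covers all 9 points).
  Class 1 (3 blocks): {0,1,2}; {3,7,8}; {4,5,6}. Points covered: [0, 1, 2, 3, 4, 5, 6, 7, 8].
  Class 2 (3 blocks): {2,3,5}; {1,6,8}; {0,4,7}. Points covered: [0, 1, 2, 3, 4, 5, 6, 7, 8].
All classes full (size 3)? YES. All classes cover every point? YES.
Resolvable? YES.

YES


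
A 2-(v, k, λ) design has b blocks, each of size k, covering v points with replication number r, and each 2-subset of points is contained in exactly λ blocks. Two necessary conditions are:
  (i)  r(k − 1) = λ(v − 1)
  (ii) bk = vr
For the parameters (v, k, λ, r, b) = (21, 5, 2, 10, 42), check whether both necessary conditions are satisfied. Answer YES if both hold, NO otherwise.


Condition (i): r(k − 1) = 10·4 = 40; λ(v − 1) = 2·20 = 40. Match? YES.
Condition (ii): bk = 42·5 = 210; vr = 21·10 = 210. Match? YES.
Both conditions hold? YES.

YES


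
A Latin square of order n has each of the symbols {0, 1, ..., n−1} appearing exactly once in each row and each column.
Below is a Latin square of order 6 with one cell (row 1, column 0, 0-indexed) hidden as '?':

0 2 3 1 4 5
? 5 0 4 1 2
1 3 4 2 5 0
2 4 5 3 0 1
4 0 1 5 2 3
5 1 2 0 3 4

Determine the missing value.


Row 1 contains symbols [0, 1, 2, 4, 5] — missing [3].
Column 0 contains symbols [0, 1, 2, 4, 5] — missing [3].
The missing symbol must appear in both missing sets; intersection = [3].
Therefore the hidden value is 3.

Missing value = 3.


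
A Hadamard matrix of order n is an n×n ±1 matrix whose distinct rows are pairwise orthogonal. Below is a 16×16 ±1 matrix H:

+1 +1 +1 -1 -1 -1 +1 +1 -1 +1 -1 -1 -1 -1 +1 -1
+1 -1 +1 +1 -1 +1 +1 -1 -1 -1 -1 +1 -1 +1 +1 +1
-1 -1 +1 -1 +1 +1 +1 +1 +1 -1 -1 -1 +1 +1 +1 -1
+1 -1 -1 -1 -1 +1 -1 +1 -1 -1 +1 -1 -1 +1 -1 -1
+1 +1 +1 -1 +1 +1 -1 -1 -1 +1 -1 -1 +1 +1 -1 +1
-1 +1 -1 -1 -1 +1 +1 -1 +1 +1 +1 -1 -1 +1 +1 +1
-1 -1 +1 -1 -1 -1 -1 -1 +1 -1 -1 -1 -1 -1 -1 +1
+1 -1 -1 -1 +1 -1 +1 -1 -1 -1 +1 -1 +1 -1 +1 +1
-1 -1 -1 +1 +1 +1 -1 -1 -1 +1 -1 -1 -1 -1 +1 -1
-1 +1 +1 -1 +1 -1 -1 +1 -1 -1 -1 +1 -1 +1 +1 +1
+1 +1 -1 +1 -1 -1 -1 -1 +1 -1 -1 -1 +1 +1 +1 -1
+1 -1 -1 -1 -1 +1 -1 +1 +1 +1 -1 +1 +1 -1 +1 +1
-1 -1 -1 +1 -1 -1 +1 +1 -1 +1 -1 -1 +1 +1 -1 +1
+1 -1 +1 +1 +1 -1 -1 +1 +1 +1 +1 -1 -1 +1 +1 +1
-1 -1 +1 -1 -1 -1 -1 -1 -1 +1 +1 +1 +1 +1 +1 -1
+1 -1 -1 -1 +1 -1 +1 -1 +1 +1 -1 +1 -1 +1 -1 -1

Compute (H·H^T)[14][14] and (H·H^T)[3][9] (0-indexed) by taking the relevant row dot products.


Row 3 of H: [1, -1, -1, -1, -1, 1, -1, 1, -1, -1, 1, -1, -1, 1, -1, -1].
Row 9 of H: [-1, 1, 1, -1, 1, -1, -1, 1, -1, -1, -1, 1, -1, 1, 1, 1].
Row 14 of H: [-1, -1, 1, -1, -1, -1, -1, -1, -1, 1, 1, 1, 1, 1, 1, -1].
(H·H^T)[14][14] = Σ_j H[14][j]·H[14][j] = (-1)² + (-1)² + (1)² + (-1)² + (-1)² + (-1)² + (-1)² + (-1)² + (-1)² + (1)² + (1)² + (1)² + (1)² + (1)² + (1)² + (-1)² = 1 + 1 + 1 + 1 + 1 + 1 + 1 + 1 + 1 + 1 + 1 + 1 + 1 + 1 + 1 + 1 = 16.
(H·H^T)[3][9] = Σ_j H[3][j]·H[9][j] = (1)·(-1) + (-1)·(1) + (-1)·(1) + (-1)·(-1) + (-1)·(1) + (1)·(-1) + (-1)·(-1) + (1)·(1) + (-1)·(-1) + (-1)·(-1) + (1)·(-1) + (-1)·(1) + (-1)·(-1) + (1)·(1) + (-1)·(1) + (-1)·(1) = -1 + -1 + -1 + 1 + -1 + -1 + 1 + 1 + 1 + 1 + -1 + -1 + 1 + 1 + -1 + -1 = -2.
Rows 3 and 9 are not orthogonal (dot product = -2 ≠ 0), so H is not a Hadamard matrix.

(14,14) entry = 16; (3,9) entry = -2.


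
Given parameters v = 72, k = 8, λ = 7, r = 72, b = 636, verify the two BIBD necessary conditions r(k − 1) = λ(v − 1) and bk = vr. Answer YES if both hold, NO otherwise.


Condition (i): r(k − 1) = 72·7 = 504; λ(v − 1) = 7·71 = 497. Match? NO.
Condition (ii): bk = 636·8 = 5088; vr = 72·72 = 5184. Match? NO.
Both conditions hold? NO.

NO


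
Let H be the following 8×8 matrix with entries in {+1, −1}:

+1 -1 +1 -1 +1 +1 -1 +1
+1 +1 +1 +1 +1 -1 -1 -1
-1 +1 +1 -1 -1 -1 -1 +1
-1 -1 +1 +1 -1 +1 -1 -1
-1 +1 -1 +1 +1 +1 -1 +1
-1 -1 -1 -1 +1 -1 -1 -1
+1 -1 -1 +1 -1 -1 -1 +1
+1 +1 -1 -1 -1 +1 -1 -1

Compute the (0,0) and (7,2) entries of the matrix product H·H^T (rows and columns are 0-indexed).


Row 0 of H: [1, -1, 1, -1, 1, 1, -1, 1].
Row 2 of H: [-1, 1, 1, -1, -1, -1, -1, 1].
Row 7 of H: [1, 1, -1, -1, -1, 1, -1, -1].
(H·H^T)[0][0] = Σ_j H[0][j]·H[0][j] = (1)² + (-1)² + (1)² + (-1)² + (1)² + (1)² + (-1)² + (1)² = 1 + 1 + 1 + 1 + 1 + 1 + 1 + 1 = 8.
(H·H^T)[7][2] = Σ_j H[7][j]·H[2][j] = (1)·(-1) + (1)·(1) + (-1)·(1) + (-1)·(-1) + (-1)·(-1) + (1)·(-1) + (-1)·(-1) + (-1)·(1) = -1 + 1 + -1 + 1 + 1 + -1 + 1 + -1 = 0.
So rows 7 and 2 are orthogonal; the diagonal entry equals n = 8.

(0,0) entry = 8; (7,2) entry = 0.


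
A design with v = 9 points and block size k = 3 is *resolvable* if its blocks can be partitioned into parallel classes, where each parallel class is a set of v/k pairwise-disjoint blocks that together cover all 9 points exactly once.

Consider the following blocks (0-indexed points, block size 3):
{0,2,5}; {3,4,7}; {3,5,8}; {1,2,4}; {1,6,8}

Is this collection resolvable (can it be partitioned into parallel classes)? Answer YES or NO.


v = 9, block size k = 3, number of blocks = 5.
For resolvability, blocks must partition into parallel classes of size v/k = 3.
Total blocks must therefore be a multiple of 3: 5 = 3·1 + 2 ⇒ not divisible ✗.
Resolvable? NO.

NO


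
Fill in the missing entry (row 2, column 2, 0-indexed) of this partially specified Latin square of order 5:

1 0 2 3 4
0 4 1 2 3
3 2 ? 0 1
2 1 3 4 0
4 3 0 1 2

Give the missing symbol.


Row 2 contains symbols [0, 1, 2, 3] — missing [4].
Column 2 contains symbols [0, 1, 2, 3] — missing [4].
The missing symbol must appear in both missing sets; intersection = [4].
Therefore the hidden value is 4.

Missing value = 4.


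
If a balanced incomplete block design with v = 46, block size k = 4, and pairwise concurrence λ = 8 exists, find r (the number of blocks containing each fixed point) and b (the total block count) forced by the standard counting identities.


Any 2-(v, k, λ) BIBD satisfies two necessary conditions:
  (i)  Each point sits in r blocks, and counting incidences through any fixed point gives r(k − 1) = λ(v − 1), so r = λ(v − 1)/(k − 1).
  (ii) Total incidences bk = vr, so b = vr/k.
Step 1: r = λ(v − 1)/(k − 1) = 8·(46 − 1)/(4 − 1) = 8·45/3 = 360/3 = 120.
Step 2: b = vr/k = 46·120/4 = 5520/4 = 1380.
Check integrality: r = 120 ∈ Z ✓, b = 1380 ∈ Z ✓.
(These identities are necessary conditions: they determine r and b for any design with these parameters, but do not by themselves prove that one exists.)

r = 120, b = 1380.


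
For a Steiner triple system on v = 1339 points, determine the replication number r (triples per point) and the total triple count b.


An STS(v) is a 2-(v, 3, 1) BIBD: block size k = 3, λ = 1.
Replication: r(k − 1) = λ(v − 1) ⇒ r·2 = 1339 − 1 = 1338 ⇒ r = 669.
Block count: bk = vr ⇒ b·3 = 1339·669 = 895791 ⇒ b = 298597.

r = 669, b = 298597.


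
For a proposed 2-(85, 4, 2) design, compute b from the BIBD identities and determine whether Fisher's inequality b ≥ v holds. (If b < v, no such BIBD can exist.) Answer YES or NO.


r = λ(v − 1)/(k − 1) = 2·84/3 = 56.
b = vr/k = 85·56/4 = 1190.
Fisher's inequality: b ≥ v ⇔ 1190 ≥ 85? YES.

YES


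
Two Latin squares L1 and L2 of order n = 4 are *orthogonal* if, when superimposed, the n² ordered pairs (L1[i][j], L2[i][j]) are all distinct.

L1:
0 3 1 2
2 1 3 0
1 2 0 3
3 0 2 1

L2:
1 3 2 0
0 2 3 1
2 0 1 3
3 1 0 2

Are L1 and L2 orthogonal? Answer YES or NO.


Form the n² = 16 superimposed pairs (L1[i][j], L2[i][j]), row by row (rows and columns indexed from 0):
row 0: (0,1) (3,3) (1,2) (2,0)
row 1: (2,0) (1,2) (3,3) (0,1)
row 2: (1,2) (2,0) (0,1) (3,3)
row 3: (3,3) (0,1) (2,0) (1,2)
Orthogonality requires all 16 pairs distinct.
But the pair (2,0) repeats: cell (0,3) has L1 = 2, L2 = 0, and cell (1,0) has L1 = 2, L2 = 0.
A repeated pair means some other pair never occurs (only 4 distinct pairs out of 16), so the squares are not orthogonal.
Conclusion: NO.

NO


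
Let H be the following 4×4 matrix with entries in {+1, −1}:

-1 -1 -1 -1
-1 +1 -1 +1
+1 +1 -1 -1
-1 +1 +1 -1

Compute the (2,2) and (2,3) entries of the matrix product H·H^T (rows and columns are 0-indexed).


Row 2 of H: [1, 1, -1, -1].
Row 3 of H: [-1, 1, 1, -1].
(H·H^T)[2][2] = Σ_j H[2][j]·H[2][j] = (1)² + (1)² + (-1)² + (-1)² = 1 + 1 + 1 + 1 = 4.
(H·H^T)[2][3] = Σ_j H[2][j]·H[3][j] = (1)·(-1) + (1)·(1) + (-1)·(1) + (-1)·(-1) = -1 + 1 + -1 + 1 = 0.
So rows 2 and 3 are orthogonal; the diagonal entry equals n = 4.

(2,2) entry = 4; (2,3) entry = 0.


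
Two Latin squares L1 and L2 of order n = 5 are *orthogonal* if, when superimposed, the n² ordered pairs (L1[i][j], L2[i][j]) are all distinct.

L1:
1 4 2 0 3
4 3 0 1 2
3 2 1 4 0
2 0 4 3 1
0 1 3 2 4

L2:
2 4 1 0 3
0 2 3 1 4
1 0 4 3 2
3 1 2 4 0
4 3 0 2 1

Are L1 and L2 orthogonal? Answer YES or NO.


Form the n² = 25 superimposed pairs (L1[i][j], L2[i][j]), row by row (rows and columns indexed from 0):
row 0: (1,2) (4,4) (2,1) (0,0) (3,3)
row 1: (4,0) (3,2) (0,3) (1,1) (2,4)
row 2: (3,1) (2,0) (1,4) (4,3) (0,2)
row 3: (2,3) (0,1) (4,2) (3,4) (1,0)
row 4: (0,4) (1,3) (3,0) (2,2) (4,1)
Orthogonality requires all 25 pairs distinct.
Check by first coordinate: for each symbol s of L1, list the L2 entries in the n cells where L1 = s; they must all differ.
  L1 = 0: L2 entries (in reading order) 0, 3, 2, 1, 4 — all 5 distinct ✓
  L1 = 1: L2 entries (in reading order) 2, 1, 4, 0, 3 — all 5 distinct ✓
  L1 = 2: L2 entries (in reading order) 1, 4, 0, 3, 2 — all 5 distinct ✓
  L1 = 3: L2 entries (in reading order) 3, 2, 1, 4, 0 — all 5 distinct ✓
  L1 = 4: L2 entries (in reading order) 4, 0, 3, 2, 1 — all 5 distinct ✓
Every symbol of L1 meets every symbol of L2 exactly once, so all 25 pairs are distinct (25 of 25).
Conclusion: YES.

YES


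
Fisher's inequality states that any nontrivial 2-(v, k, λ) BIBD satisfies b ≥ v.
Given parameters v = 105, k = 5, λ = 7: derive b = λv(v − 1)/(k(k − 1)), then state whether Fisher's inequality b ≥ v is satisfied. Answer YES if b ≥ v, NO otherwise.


r = λ(v − 1)/(k − 1) = 7·104/4 = 182.
b = vr/k = 105·182/5 = 3822.
Fisher's inequality: b ≥ v ⇔ 3822 ≥ 105? YES.

YES


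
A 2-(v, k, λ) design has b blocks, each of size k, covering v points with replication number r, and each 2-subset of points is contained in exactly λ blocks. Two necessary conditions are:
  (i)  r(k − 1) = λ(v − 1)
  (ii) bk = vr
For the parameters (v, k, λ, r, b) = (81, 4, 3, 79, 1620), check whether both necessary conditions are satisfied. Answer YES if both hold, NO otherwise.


Condition (i): r(k − 1) = 79·3 = 237; λ(v − 1) = 3·80 = 240. Match? NO.
Condition (ii): bk = 1620·4 = 6480; vr = 81·79 = 6399. Match? NO.
Both conditions hold? NO.

NO


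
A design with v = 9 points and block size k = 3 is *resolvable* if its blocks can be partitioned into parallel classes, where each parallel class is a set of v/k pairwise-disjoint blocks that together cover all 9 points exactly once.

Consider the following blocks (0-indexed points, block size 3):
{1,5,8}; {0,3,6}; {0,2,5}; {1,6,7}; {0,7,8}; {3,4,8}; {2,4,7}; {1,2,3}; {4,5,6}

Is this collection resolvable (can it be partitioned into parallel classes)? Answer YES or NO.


v = 9, block size k = 3, number of blocks = 9.
For resolvability, blocks must partition into parallel classes of size v/k = 3.
Total blocks must therefore be a multiple of 3: 9 = 3·3 + 0 ⇒ divisible ✓.
Greedy packing gives 3 candidate class(es). Each should be a full parallel class (size 3, covers all 9 points).
  Class 1 (3 blocks): {1,5,8}; {0,3,6}; {2,4,7}. Points covered: [0, 1, 2, 3, 4, 5, 6, 7, 8].
  Class 2 (3 blocks): {0,2,5}; {1,6,7}; {3,4,8}. Points covered: [0, 1, 2, 3, 4, 5, 6, 7, 8].
  Class 3 (3 blocks): {0,7,8}; {1,2,3}; {4,5,6}. Points covered: [0, 1, 2, 3, 4, 5, 6, 7, 8].
All classes full (size 3)? YES. All classes cover every point? YES.
Resolvable? YES.

YES


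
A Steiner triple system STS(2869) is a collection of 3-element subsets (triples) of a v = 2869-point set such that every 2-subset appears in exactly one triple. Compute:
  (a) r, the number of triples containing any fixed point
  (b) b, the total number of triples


An STS(v) is a 2-(v, 3, 1) BIBD: block size k = 3, λ = 1.
Replication: r(k − 1) = λ(v − 1) ⇒ r·2 = 2869 − 1 = 2868 ⇒ r = 1434.
Block count: bk = vr ⇒ b·3 = 2869·1434 = 4114146 ⇒ b = 1371382.
(Check via b = v(v − 1)/6 = 2869·2868/6 = 8228292/6 = 1371382.)

r = 1434, b = 1371382.


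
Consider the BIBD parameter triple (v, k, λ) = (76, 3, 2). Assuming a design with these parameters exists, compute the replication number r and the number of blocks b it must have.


Any 2-(v, k, λ) BIBD satisfies two necessary conditions:
  (i)  Each point sits in r blocks, and counting incidences through any fixed point gives r(k − 1) = λ(v − 1), so r = λ(v − 1)/(k − 1).
  (ii) Total incidences bk = vr, so b = vr/k.
Step 1: r = λ(v − 1)/(k − 1) = 2·(76 − 1)/(3 − 1) = 2·75/2 = 150/2 = 75.
Step 2: b = vr/k = 76·75/3 = 5700/3 = 1900.
Check integrality: r = 75 ∈ Z ✓, b = 1900 ∈ Z ✓.
(These identities are necessary conditions: they determine r and b for any design with these parameters, but do not by themselves prove that one exists.)

r = 75, b = 1900.


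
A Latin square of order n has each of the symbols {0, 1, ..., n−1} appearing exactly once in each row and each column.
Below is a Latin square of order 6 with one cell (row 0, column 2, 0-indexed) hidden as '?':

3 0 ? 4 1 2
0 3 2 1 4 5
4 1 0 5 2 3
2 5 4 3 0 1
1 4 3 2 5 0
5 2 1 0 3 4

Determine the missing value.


Row 0 contains symbols [0, 1, 2, 3, 4] — missing [5].
Column 2 contains symbols [0, 1, 2, 3, 4] — missing [5].
The missing symbol must appear in both missing sets; intersection = [5].
Therefore the hidden value is 5.

Missing value = 5.


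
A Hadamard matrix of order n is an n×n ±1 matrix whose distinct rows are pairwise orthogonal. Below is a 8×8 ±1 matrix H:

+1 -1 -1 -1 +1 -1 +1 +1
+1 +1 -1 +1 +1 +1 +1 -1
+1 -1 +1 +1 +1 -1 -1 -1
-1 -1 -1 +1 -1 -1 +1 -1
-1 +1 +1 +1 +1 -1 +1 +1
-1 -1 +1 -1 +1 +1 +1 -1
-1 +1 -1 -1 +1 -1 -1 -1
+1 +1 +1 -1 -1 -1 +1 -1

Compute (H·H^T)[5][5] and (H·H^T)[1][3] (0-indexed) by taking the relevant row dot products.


Row 1 of H: [1, 1, -1, 1, 1, 1, 1, -1].
Row 3 of H: [-1, -1, -1, 1, -1, -1, 1, -1].
Row 5 of H: [-1, -1, 1, -1, 1, 1, 1, -1].
(H·H^T)[5][5] = Σ_j H[5][j]·H[5][j] = (-1)² + (-1)² + (1)² + (-1)² + (1)² + (1)² + (1)² + (-1)² = 1 + 1 + 1 + 1 + 1 + 1 + 1 + 1 = 8.
(H·H^T)[1][3] = Σ_j H[1][j]·H[3][j] = (1)·(-1) + (1)·(-1) + (-1)·(-1) + (1)·(1) + (1)·(-1) + (1)·(-1) + (1)·(1) + (-1)·(-1) = -1 + -1 + 1 + 1 + -1 + -1 + 1 + 1 = 0.
So rows 1 and 3 are orthogonal; the diagonal entry equals n = 8.

(5,5) entry = 8; (1,3) entry = 0.


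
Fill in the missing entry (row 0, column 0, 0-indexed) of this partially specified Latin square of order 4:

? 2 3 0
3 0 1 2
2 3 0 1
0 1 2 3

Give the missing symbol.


Row 0 contains symbols [0, 2, 3] — missing [1].
Column 0 contains symbols [0, 2, 3] — missing [1].
The missing symbol must appear in both missing sets; intersection = [1].
Therefore the hidden value is 1.

Missing value = 1.


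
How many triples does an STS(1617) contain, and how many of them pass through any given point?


An STS(v) is a 2-(v, 3, 1) BIBD: block size k = 3, λ = 1.
Replication: r(k − 1) = λ(v − 1) ⇒ r·2 = 1617 − 1 = 1616 ⇒ r = 808.
Block count: b = v(v − 1)/6 = 1617·1616/6 = 2613072/6 = 435512.

r = 808, b = 435512.


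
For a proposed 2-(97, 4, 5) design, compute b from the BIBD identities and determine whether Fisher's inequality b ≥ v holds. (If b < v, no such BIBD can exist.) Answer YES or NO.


b = λv(v − 1)/(k(k − 1)) = 5·97·96/(4·3) = 46560/12 = 3880.
Compare with v = 97: b ≥ v, so Fisher's inequality holds.

YES


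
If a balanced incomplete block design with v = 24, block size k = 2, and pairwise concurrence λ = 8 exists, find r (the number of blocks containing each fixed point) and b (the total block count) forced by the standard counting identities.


Any 2-(v, k, λ) BIBD satisfies two necessary conditions:
  (i)  Each point sits in r blocks, and counting incidences through any fixed point gives r(k − 1) = λ(v − 1), so r = λ(v − 1)/(k − 1).
  (ii) Total incidences bk = vr, so b = vr/k.
Step 1: r = λ(v − 1)/(k − 1) = 8·(24 − 1)/(2 − 1) = 8·23/1 = 184/1 = 184.
Step 2: b = vr/k = 24·184/2 = 4416/2 = 2208.
Check integrality: r = 184 ∈ Z ✓, b = 2208 ∈ Z ✓.
(These identities are necessary conditions: they determine r and b for any design with these parameters, but do not by themselves prove that one exists.)

r = 184, b = 2208.


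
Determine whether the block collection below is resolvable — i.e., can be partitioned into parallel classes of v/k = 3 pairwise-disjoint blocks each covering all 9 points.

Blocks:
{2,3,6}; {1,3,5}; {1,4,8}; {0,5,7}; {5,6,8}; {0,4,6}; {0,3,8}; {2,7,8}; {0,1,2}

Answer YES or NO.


v = 9, block size k = 3, number of blocks = 9.
For resolvability, blocks must partition into parallel classes of size v/k = 3.
Total blocks must therefore be a multiple of 3: 9 = 3·3 + 0 ⇒ divisible ✓.
Consider block {5,6,8}. The only other block(s) in the collection disjoint from it are {0,1,2} — just 1 block(s). Any parallel class containing {5,6,8} would need 2 other blocks each disjoint from it, so no parallel class of size 3 can contain {5,6,8}.
Since every block must belong to some parallel class in a resolution, the collection cannot be partitioned into parallel classes.
Resolvable? NO.

NO


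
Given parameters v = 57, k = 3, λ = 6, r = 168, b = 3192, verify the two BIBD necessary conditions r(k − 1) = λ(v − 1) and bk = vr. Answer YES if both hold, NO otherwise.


Condition (i): r(k − 1) = 168·2 = 336; λ(v − 1) = 6·56 = 336. Match? YES.
Condition (ii): bk = 3192·3 = 9576; vr = 57·168 = 9576. Match? YES.
Both conditions hold? YES.

YES


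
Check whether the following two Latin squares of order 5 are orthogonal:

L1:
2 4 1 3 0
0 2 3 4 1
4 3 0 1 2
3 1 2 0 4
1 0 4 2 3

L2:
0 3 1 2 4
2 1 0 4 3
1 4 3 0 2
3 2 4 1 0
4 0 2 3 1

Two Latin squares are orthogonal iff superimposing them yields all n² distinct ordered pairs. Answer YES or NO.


Form the n² = 25 superimposed pairs (L1[i][j], L2[i][j]), row by row (rows and columns indexed from 0):
row 0: (2,0) (4,3) (1,1) (3,2) (0,4)
row 1: (0,2) (2,1) (3,0) (4,4) (1,3)
row 2: (4,1) (3,4) (0,3) (1,0) (2,2)
row 3: (3,3) (1,2) (2,4) (0,1) (4,0)
row 4: (1,4) (0,0) (4,2) (2,3) (3,1)
Orthogonality requires all 25 pairs distinct.
Check by first coordinate: for each symbol s of L1, list the L2 entries in the n cells where L1 = s; they must all differ.
  L1 = 0: L2 entries (in reading order) 4, 2, 3, 1, 0 — all 5 distinct ✓
  L1 = 1: L2 entries (in reading order) 1, 3, 0, 2, 4 — all 5 distinct ✓
  L1 = 2: L2 entries (in reading order) 0, 1, 2, 4, 3 — all 5 distinct ✓
  L1 = 3: L2 entries (in reading order) 2, 0, 4, 3, 1 — all 5 distinct ✓
  L1 = 4: L2 entries (in reading order) 3, 4, 1, 0, 2 — all 5 distinct ✓
Every symbol of L1 meets every symbol of L2 exactly once, so all 25 pairs are distinct (25 of 25).
Conclusion: YES.

YES


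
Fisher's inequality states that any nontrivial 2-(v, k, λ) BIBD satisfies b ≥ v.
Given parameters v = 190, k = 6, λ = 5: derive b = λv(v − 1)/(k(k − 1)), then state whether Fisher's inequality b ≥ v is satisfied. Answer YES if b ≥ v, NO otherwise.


r = λ(v − 1)/(k − 1) = 5·189/5 = 189.
b = vr/k = 190·189/6 = 5985.
Fisher's inequality: b ≥ v ⇔ 5985 ≥ 190? YES.

YES


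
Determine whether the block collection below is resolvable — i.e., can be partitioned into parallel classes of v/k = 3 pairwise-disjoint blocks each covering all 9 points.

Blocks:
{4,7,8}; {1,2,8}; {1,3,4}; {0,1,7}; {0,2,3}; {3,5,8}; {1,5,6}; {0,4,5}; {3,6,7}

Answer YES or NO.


v = 9, block size k = 3, number of blocks = 9.
For resolvability, blocks must partition into parallel classes of size v/k = 3.
Total blocks must therefore be a multiple of 3: 9 = 3·3 + 0 ⇒ divisible ✓.
Consider block {1,3,4}. It intersects every other block in the collection, so no parallel class of size 3 can contain it.
Since every block must belong to some parallel class in a resolution, the collection cannot be partitioned into parallel classes.
Resolvable? NO.

NO


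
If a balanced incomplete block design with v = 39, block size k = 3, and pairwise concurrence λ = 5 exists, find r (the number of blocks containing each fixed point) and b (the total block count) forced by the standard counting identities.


Any 2-(v, k, λ) BIBD satisfies two necessary conditions:
  (i)  Each point sits in r blocks, and counting incidences through any fixed point gives r(k − 1) = λ(v − 1), so r = λ(v − 1)/(k − 1).
  (ii) Total incidences bk = vr, so b = vr/k.
Step 1: r = λ(v − 1)/(k − 1) = 5·(39 − 1)/(3 − 1) = 5·38/2 = 190/2 = 95.
Step 2: b = vr/k = 39·95/3 = 3705/3 = 1235.
Check integrality: r = 95 ∈ Z ✓, b = 1235 ∈ Z ✓.
(These identities are necessary conditions: they determine r and b for any design with these parameters, but do not by themselves prove that one exists.)

r = 95, b = 1235.


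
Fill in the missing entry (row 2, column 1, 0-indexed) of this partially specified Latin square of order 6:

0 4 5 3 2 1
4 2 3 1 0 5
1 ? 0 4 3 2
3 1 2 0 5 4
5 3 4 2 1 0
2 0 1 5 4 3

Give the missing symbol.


Row 2 contains symbols [0, 1, 2, 3, 4] — missing [5].
Column 1 contains symbols [0, 1, 2, 3, 4] — missing [5].
The missing symbol must appear in both missing sets; intersection = [5].
Therefore the hidden value is 5.

Missing value = 5.


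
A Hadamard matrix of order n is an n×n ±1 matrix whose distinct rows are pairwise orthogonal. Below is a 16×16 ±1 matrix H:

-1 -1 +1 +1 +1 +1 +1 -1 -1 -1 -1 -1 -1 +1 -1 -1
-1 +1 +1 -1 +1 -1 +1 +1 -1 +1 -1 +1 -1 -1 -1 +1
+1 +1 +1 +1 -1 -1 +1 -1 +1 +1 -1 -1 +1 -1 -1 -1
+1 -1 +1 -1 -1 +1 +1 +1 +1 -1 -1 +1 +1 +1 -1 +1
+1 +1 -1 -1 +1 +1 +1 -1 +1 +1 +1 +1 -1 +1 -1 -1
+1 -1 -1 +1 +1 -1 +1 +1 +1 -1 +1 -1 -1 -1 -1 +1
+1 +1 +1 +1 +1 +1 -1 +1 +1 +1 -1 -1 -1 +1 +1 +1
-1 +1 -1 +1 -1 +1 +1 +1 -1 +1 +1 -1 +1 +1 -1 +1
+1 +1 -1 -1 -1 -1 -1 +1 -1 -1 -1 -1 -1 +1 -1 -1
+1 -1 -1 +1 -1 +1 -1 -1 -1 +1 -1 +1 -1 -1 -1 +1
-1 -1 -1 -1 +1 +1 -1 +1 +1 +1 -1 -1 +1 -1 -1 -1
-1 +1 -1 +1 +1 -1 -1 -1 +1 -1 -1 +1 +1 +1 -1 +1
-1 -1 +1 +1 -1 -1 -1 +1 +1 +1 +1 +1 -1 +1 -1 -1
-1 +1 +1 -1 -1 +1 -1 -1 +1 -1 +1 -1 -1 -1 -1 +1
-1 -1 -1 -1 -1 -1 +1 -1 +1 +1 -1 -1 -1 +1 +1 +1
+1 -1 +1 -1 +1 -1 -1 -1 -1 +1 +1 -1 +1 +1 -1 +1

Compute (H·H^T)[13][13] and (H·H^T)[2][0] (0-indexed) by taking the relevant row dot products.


Row 0 of H: [-1, -1, 1, 1, 1, 1, 1, -1, -1, -1, -1, -1, -1, 1, -1, -1].
Row 2 of H: [1, 1, 1, 1, -1, -1, 1, -1, 1, 1, -1, -1, 1, -1, -1, -1].
Row 13 of H: [-1, 1, 1, -1, -1, 1, -1, -1, 1, -1, 1, -1, -1, -1, -1, 1].
(H·H^T)[13][13] = Σ_j H[13][j]·H[13][j] = (-1)² + (1)² + (1)² + (-1)² + (-1)² + (1)² + (-1)² + (-1)² + (1)² + (-1)² + (1)² + (-1)² + (-1)² + (-1)² + (-1)² + (1)² = 1 + 1 + 1 + 1 + 1 + 1 + 1 + 1 + 1 + 1 + 1 + 1 + 1 + 1 + 1 + 1 = 16.
(H·H^T)[2][0] = Σ_j H[2][j]·H[0][j] = (1)·(-1) + (1)·(-1) + (1)·(1) + (1)·(1) + (-1)·(1) + (-1)·(1) + (1)·(1) + (-1)·(-1) + (1)·(-1) + (1)·(-1) + (-1)·(-1) + (-1)·(-1) + (1)·(-1) + (-1)·(1) + (-1)·(-1) + (-1)·(-1) = -1 + -1 + 1 + 1 + -1 + -1 + 1 + 1 + -1 + -1 + 1 + 1 + -1 + -1 + 1 + 1 = 0.
So rows 2 and 0 are orthogonal; the diagonal entry equals n = 16.

(13,13) entry = 16; (2,0) entry = 0.


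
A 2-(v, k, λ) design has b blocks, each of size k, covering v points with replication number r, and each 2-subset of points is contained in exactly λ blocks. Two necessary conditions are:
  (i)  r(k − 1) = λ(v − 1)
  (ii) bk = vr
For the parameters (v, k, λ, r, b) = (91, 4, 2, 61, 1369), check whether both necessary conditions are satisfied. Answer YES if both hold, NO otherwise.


Condition (i): r(k − 1) = 61·3 = 183; λ(v − 1) = 2·90 = 180. Match? NO.
Condition (ii): bk = 1369·4 = 5476; vr = 91·61 = 5551. Match? NO.
Both conditions hold? NO.

NO


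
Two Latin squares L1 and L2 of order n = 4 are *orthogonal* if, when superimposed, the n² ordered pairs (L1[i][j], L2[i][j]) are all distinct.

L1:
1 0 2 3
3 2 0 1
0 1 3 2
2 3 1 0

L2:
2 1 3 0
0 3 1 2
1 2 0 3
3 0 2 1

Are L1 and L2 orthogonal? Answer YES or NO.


Form the n² = 16 superimposed pairs (L1[i][j], L2[i][j]), row by row (rows and columns indexed from 0):
row 0: (1,2) (0,1) (2,3) (3,0)
row 1: (3,0) (2,3) (0,1) (1,2)
row 2: (0,1) (1,2) (3,0) (2,3)
row 3: (2,3) (3,0) (1,2) (0,1)
Orthogonality requires all 16 pairs distinct.
But the pair (3,0) repeats: cell (0,3) has L1 = 3, L2 = 0, and cell (1,0) has L1 = 3, L2 = 0.
A repeated pair means some other pair never occurs (only 4 distinct pairs out of 16), so the squares are not orthogonal.
Conclusion: NO.

NO
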